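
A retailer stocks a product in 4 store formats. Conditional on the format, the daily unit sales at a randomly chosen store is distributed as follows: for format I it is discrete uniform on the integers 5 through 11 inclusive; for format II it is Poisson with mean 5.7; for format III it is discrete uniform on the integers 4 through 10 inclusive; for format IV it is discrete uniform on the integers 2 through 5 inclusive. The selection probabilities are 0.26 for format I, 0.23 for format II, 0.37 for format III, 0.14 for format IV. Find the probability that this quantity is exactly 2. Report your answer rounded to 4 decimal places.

0.0475

Conditional on each format, P(X = 2): I: 0; II: 0.0543552; III: 0; IV: 0.25.
By total probability, P(X = 2) = 0.26·0 + 0.23·0.0543552 + 0.37·0 + 0.14·0.25 = 0.0475017.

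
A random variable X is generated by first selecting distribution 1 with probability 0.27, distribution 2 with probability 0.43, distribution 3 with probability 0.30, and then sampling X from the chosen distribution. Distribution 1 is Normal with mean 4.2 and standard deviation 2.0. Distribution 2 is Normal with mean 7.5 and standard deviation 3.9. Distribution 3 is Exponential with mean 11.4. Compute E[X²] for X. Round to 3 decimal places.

114.547

For each component E[X²] = Var + (mean)², giving 1: 21.64; 2: 71.46; 3: 259.92.
Overall E[X²] = 0.27·21.64 + 0.43·71.46 + 0.3·259.92 = 114.547.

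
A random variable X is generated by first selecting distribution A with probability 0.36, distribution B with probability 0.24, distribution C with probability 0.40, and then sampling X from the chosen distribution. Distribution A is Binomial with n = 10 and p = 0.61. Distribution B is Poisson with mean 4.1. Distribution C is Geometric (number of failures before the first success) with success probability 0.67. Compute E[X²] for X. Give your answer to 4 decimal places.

19.6615

For each component E[X²] = Var + (mean)², giving A: 39.589; B: 20.91; C: 0.977723.
Overall E[X²] = 0.36·39.589 + 0.24·20.91 + 0.4·0.977723 = 19.6615.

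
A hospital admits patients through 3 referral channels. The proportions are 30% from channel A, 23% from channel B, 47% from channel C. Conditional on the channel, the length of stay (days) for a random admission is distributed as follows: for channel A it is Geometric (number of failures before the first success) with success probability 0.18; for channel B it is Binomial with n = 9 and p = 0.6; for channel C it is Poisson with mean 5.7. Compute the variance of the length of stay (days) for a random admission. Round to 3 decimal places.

Per component, A: μ=4.55556, E[X²]=46.0617; B: μ=5.4, E[X²]=31.32; C: μ=5.7, E[X²]=38.19.
E[X] = 0.3·4.55556 + 0.23·5.4 + 0.47·5.7 = 5.28767.
E[X²] = 0.3·46.0617 + 0.23·31.32 + 0.47·38.19 = 38.9714.
Var(X) = E[X²] − (E[X])² = 38.9714 − 27.9594 = 11.012.

11.012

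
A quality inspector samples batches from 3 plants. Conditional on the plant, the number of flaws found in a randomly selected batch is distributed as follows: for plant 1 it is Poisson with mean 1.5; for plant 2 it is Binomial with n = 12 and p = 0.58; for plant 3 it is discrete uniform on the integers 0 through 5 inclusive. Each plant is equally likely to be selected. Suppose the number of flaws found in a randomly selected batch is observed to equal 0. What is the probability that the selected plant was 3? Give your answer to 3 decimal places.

Likelihoods P(X=0 | ·): 1: 0.22313; 2: 3.01295e-05; 3: 0.166667.
Posterior ∝ prior × likelihood. Numerator for 3: 0.333333·0.166667 = 0.0555556.
Normalizing constant: 0.333333·0.22313 + 0.333333·3.01295e-05 + 0.333333·0.166667 = 0.129942.
P(3 | observation) = 0.0555556 / 0.129942 = 0.42754.

0.428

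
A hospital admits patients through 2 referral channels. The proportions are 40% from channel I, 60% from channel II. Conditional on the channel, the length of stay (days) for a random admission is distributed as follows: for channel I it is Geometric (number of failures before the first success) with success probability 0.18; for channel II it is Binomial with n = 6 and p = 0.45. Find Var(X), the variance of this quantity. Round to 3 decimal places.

11.841

Per component, I: μ=4.55556, E[X²]=46.0617; II: μ=2.7, E[X²]=8.775.
E[X] = 0.4·4.55556 + 0.6·2.7 = 3.44222.
E[X²] = 0.4·46.0617 + 0.6·8.775 = 23.6897.
Var(X) = E[X²] − (E[X])² = 23.6897 − 11.8489 = 11.8408.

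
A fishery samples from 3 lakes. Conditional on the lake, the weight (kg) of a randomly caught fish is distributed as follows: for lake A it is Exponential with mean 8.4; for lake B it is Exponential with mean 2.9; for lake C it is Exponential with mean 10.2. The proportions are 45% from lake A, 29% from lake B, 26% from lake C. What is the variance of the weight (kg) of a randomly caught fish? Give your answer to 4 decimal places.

69.5861

Per component, A: μ=8.4, E[X²]=141.12; B: μ=2.9, E[X²]=16.82; C: μ=10.2, E[X²]=208.08.
E[X] = 0.45·8.4 + 0.29·2.9 + 0.26·10.2 = 7.273.
E[X²] = 0.45·141.12 + 0.29·16.82 + 0.26·208.08 = 122.483.
Var(X) = E[X²] − (E[X])² = 122.483 − 52.8965 = 69.5861.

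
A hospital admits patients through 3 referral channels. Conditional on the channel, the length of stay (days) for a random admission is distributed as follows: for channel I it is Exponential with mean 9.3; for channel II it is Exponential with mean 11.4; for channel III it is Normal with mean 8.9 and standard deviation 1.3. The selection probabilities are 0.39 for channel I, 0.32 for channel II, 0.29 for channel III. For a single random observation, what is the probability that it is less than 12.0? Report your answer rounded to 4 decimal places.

0.7785

Conditional on each channel, P(X < 12.0): I: 0.724818; II: 0.650982; III: 0.991452.
By total probability, P(X < 12.0) = 0.39·0.724818 + 0.32·0.650982 + 0.29·0.991452 = 0.778514.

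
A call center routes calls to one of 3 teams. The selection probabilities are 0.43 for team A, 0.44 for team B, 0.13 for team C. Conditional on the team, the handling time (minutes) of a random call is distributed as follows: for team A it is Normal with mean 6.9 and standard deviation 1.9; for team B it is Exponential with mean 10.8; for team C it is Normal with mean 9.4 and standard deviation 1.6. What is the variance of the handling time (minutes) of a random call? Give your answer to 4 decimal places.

Per component, A: μ=6.9, E[X²]=51.22; B: μ=10.8, E[X²]=233.28; C: μ=9.4, E[X²]=90.92.
E[X] = 0.43·6.9 + 0.44·10.8 + 0.13·9.4 = 8.941.
E[X²] = 0.43·51.22 + 0.44·233.28 + 0.13·90.92 = 136.487.
Var(X) = E[X²] − (E[X])² = 136.487 − 79.9415 = 56.5459.

56.5459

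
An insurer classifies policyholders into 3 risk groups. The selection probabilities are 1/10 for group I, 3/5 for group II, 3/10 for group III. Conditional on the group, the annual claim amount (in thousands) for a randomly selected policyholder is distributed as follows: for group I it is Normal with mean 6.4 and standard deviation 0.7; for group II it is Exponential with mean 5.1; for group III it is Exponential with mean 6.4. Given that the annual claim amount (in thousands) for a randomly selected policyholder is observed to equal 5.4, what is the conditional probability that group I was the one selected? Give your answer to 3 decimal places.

Likelihoods f(5.4 | ·): I: 0.205426; II: 0.0680125; III: 0.0672023.
Posterior ∝ prior × likelihood. Numerator for I: 0.1·0.205426 = 0.0205426.
Normalizing constant: 0.1·0.205426 + 0.6·0.0680125 + 0.3·0.0672023 = 0.0815107.
P(I | observation) = 0.0205426 / 0.0815107 = 0.252023.

0.252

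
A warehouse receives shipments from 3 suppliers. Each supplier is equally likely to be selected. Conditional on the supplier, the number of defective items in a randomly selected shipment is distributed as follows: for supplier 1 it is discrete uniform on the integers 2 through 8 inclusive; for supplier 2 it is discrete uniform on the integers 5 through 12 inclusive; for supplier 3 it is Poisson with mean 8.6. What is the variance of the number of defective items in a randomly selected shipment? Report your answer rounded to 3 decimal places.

Per component, 1: μ=5, E[X²]=29; 2: μ=8.5, E[X²]=77.5; 3: μ=8.6, E[X²]=82.56.
E[X] = 0.333333·5 + 0.333333·8.5 + 0.333333·8.6 = 7.36667.
E[X²] = 0.333333·29 + 0.333333·77.5 + 0.333333·82.56 = 63.02.
Var(X) = E[X²] − (E[X])² = 63.02 − 54.2678 = 8.75222.

8.752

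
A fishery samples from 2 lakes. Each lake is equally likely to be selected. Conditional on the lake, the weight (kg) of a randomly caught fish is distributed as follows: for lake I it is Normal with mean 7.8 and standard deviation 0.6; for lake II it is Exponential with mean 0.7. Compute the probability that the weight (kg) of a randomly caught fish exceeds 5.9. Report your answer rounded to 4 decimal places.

Conditional on each lake, P(X > 5.9): I: 0.999229; II: 0.000218533.
By total probability, P(X > 5.9) = 0.5·0.999229 + 0.5·0.000218533 = 0.499724.

0.4997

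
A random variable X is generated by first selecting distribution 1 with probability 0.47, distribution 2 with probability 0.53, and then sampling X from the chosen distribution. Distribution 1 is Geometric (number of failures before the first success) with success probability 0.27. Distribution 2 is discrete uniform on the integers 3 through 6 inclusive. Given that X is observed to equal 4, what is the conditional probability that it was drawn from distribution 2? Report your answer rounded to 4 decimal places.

0.7862

Likelihoods P(X=4 | ·): 1: 0.0766753; 2: 0.25.
Posterior ∝ prior × likelihood. Numerator for 2: 0.53·0.25 = 0.1325.
Normalizing constant: 0.47·0.0766753 + 0.53·0.25 = 0.168537.
P(2 | observation) = 0.1325 / 0.168537 = 0.786176.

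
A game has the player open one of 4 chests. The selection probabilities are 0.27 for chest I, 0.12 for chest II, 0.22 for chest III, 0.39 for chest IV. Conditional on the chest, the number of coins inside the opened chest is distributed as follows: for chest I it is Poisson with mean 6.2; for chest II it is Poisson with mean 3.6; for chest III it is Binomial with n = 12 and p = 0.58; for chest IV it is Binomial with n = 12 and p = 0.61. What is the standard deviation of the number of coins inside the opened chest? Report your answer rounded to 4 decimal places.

Per component, I: μ=6.2, E[X²]=44.64; II: μ=3.6, E[X²]=16.56; III: μ=6.96, E[X²]=51.3648; IV: μ=7.32, E[X²]=56.4372.
E[X] = 0.27·6.2 + 0.12·3.6 + 0.22·6.96 + 0.39·7.32 = 6.492.
E[X²] = 0.27·44.64 + 0.12·16.56 + 0.22·51.3648 + 0.39·56.4372 = 47.3508.
Var(X) = E[X²] − (E[X])² = 47.3508 − 42.1461 = 5.2047.
SD(X) = √5.2047 = 2.28138.

2.2814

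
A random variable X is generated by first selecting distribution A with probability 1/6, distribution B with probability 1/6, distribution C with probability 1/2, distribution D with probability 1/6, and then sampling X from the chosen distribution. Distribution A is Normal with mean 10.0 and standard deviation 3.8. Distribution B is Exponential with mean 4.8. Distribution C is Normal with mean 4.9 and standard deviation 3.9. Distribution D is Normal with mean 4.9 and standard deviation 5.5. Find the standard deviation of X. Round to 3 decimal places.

4.747

Per component, A: μ=10, E[X²]=114.44; B: μ=4.8, E[X²]=46.08; C: μ=4.9, E[X²]=39.22; D: μ=4.9, E[X²]=54.26.
E[X] = 0.166667·10 + 0.166667·4.8 + 0.5·4.9 + 0.166667·4.9 = 5.73333.
E[X²] = 0.166667·114.44 + 0.166667·46.08 + 0.5·39.22 + 0.166667·54.26 = 55.4067.
Var(X) = E[X²] − (E[X])² = 55.4067 − 32.8711 = 22.5356.
SD(X) = √22.5356 = 4.74716.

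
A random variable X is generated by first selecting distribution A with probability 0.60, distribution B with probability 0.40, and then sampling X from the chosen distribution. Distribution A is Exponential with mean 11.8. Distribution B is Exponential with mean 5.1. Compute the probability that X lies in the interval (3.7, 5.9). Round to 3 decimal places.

0.142

Conditional on each component, P(3.7 < X < 5.9): A: 0.12431; B: 0.169616.
By total probability, P(3.7 < X < 5.9) = 0.6·0.12431 + 0.4·0.169616 = 0.142433.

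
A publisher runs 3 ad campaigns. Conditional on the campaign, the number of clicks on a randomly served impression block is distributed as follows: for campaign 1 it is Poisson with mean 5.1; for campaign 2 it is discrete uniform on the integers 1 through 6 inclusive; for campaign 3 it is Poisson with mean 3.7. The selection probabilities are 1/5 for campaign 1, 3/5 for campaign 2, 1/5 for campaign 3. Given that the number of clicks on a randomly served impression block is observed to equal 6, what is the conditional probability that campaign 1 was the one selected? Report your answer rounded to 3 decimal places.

0.202

Likelihoods P(X=6 | ·): 1: 0.149; 2: 0.166667; 3: 0.0881025.
Posterior ∝ prior × likelihood. Numerator for 1: 0.2·0.149 = 0.0298.
Normalizing constant: 0.2·0.149 + 0.6·0.166667 + 0.2·0.0881025 = 0.147421.
P(1 | observation) = 0.0298 / 0.147421 = 0.202143.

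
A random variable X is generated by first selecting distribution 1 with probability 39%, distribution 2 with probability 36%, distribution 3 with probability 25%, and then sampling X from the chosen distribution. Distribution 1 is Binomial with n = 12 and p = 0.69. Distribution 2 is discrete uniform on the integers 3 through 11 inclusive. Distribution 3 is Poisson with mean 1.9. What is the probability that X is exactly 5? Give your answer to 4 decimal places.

Conditional on each component, P(X = 5): 1: 0.0340802; 2: 0.111111; 3: 0.0308622.
By total probability, P(X = 5) = 0.39·0.0340802 + 0.36·0.111111 + 0.25·0.0308622 = 0.0610068.

0.0610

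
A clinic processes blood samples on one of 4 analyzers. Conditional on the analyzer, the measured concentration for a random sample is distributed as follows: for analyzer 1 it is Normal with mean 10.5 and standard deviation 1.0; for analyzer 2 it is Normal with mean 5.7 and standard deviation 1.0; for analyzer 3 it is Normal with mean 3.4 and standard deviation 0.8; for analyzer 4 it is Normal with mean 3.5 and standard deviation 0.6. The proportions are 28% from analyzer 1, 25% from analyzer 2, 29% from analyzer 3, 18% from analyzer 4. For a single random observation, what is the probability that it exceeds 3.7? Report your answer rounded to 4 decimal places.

Conditional on each analyzer, P(X > 3.7): 1: 1; 2: 0.97725; 3: 0.35383; 4: 0.369441.
By total probability, P(X > 3.7) = 0.28·1 + 0.25·0.97725 + 0.29·0.35383 + 0.18·0.369441 = 0.693423.

0.6934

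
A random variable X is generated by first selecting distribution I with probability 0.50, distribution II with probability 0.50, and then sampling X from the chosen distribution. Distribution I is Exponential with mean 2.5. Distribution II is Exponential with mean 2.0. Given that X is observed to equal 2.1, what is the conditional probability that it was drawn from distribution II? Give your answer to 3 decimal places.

Likelihoods f(2.1 | ·): I: 0.172684; II: 0.174969.
Posterior ∝ prior × likelihood. Numerator for II: 0.5·0.174969 = 0.0874844.
Normalizing constant: 0.5·0.172684 + 0.5·0.174969 = 0.173827.
P(II | observation) = 0.0874844 / 0.173827 = 0.503286.

0.503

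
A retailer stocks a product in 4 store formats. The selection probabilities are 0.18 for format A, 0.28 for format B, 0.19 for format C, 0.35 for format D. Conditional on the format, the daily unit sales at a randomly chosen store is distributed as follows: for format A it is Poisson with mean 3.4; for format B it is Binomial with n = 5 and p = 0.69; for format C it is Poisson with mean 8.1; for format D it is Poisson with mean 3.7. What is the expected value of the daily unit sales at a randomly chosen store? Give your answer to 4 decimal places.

Component means — A: 3.4; B: 3.45; C: 8.1; D: 3.7.
E[X] = 0.18·3.4 + 0.28·3.45 + 0.19·8.1 + 0.35·3.7 = 4.412.

4.4120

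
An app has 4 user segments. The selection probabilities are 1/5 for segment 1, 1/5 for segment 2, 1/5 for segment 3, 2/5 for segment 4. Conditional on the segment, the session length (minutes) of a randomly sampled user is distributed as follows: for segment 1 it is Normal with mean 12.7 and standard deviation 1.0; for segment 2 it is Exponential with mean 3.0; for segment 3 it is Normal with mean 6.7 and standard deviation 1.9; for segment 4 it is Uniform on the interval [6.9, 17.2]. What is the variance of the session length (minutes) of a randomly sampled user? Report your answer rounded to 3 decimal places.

20.885

Per component, 1: μ=12.7, E[X²]=162.29; 2: μ=3, E[X²]=18; 3: μ=6.7, E[X²]=48.5; 4: μ=12.05, E[X²]=154.043.
E[X] = 0.2·12.7 + 0.2·3 + 0.2·6.7 + 0.4·12.05 = 9.3.
E[X²] = 0.2·162.29 + 0.2·18 + 0.2·48.5 + 0.4·154.043 = 107.375.
Var(X) = E[X²] − (E[X])² = 107.375 − 86.49 = 20.8853.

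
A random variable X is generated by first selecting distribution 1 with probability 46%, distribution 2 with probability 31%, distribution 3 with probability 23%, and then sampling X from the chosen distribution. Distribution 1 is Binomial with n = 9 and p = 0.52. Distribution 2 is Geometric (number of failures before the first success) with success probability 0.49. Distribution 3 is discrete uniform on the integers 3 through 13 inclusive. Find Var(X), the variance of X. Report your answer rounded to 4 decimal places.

10.4996

Per component, 1: μ=4.68, E[X²]=24.1488; 2: μ=1.04082, E[X²]=3.20741; 3: μ=8, E[X²]=74.
E[X] = 0.46·4.68 + 0.31·1.04082 + 0.23·8 = 4.31545.
E[X²] = 0.46·24.1488 + 0.31·3.20741 + 0.23·74 = 29.1227.
Var(X) = E[X²] − (E[X])² = 29.1227 − 18.6231 = 10.4996.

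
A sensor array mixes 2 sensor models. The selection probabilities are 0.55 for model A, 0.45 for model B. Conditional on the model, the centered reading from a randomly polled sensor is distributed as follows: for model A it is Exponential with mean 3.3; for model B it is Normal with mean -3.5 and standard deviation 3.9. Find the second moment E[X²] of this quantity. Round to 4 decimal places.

24.3360

For each component E[X²] = Var + (mean)², giving A: 21.78; B: 27.46.
Overall E[X²] = 0.55·21.78 + 0.45·27.46 = 24.336.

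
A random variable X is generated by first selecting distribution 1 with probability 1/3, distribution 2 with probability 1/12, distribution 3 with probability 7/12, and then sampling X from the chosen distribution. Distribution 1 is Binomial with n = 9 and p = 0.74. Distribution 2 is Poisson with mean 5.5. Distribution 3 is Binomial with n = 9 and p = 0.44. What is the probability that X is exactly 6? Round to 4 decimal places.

Conditional on each component, P(X = 6): 1: 0.242432; 2: 0.157117; 3: 0.107043.
By total probability, P(X = 6) = 0.333333·0.242432 + 0.0833333·0.157117 + 0.583333·0.107043 = 0.156346.

0.1563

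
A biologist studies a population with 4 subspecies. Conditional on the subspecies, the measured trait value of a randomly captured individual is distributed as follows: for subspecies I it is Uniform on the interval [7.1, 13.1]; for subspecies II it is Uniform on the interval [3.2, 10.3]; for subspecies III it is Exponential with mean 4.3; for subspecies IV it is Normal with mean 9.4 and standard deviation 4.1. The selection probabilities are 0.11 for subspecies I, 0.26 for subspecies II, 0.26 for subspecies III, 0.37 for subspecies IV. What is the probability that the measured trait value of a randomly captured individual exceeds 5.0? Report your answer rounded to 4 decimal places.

Conditional on each subspecies, P(X > 5.0): I: 1; II: 0.746479; III: 0.312613; IV: 0.858403.
By total probability, P(X > 5.0) = 0.11·1 + 0.26·0.746479 + 0.26·0.312613 + 0.37·0.858403 = 0.702973.

0.7030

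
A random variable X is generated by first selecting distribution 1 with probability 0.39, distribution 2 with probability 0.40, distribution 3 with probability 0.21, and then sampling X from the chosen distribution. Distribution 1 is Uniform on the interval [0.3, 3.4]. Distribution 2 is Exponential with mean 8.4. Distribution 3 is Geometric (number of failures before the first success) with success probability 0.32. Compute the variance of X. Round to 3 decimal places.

39.937

Per component, 1: μ=1.85, E[X²]=4.22333; 2: μ=8.4, E[X²]=141.12; 3: μ=2.125, E[X²]=11.1562.
E[X] = 0.39·1.85 + 0.4·8.4 + 0.21·2.125 = 4.52775.
E[X²] = 0.39·4.22333 + 0.4·141.12 + 0.21·11.1562 = 60.4379.
Var(X) = E[X²] − (E[X])² = 60.4379 − 20.5005 = 39.9374.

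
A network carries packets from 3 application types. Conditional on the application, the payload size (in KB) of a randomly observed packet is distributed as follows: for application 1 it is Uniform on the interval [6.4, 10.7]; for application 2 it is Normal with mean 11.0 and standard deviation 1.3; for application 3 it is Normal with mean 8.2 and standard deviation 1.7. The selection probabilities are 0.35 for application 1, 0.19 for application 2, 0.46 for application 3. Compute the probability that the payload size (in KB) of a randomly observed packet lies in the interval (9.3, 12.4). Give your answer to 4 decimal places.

Conditional on each application, P(9.3 < X < 12.4): 1: 0.325581; 2: 0.763754; 3: 0.252052.
By total probability, P(9.3 < X < 12.4) = 0.35·0.325581 + 0.19·0.763754 + 0.46·0.252052 = 0.375011.

0.3750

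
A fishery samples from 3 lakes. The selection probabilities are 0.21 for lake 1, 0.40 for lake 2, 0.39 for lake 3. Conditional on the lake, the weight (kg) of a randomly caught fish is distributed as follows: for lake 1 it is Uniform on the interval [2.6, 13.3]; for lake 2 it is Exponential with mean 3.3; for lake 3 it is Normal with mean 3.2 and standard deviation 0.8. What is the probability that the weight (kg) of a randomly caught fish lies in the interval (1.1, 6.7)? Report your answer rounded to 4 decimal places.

Conditional on each lake, P(1.1 < X < 6.7): 1: 0.383178; 2: 0.585236; 3: 0.995661.
By total probability, P(1.1 < X < 6.7) = 0.21·0.383178 + 0.4·0.585236 + 0.39·0.995661 = 0.702869.

0.7029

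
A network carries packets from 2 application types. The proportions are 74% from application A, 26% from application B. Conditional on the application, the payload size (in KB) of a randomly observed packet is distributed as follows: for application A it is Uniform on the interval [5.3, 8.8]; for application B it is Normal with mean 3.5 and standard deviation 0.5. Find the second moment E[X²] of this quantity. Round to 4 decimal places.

40.7853

For each component E[X²] = Var + (mean)², giving A: 50.7233; B: 12.5.
Overall E[X²] = 0.74·50.7233 + 0.26·12.5 = 40.7853.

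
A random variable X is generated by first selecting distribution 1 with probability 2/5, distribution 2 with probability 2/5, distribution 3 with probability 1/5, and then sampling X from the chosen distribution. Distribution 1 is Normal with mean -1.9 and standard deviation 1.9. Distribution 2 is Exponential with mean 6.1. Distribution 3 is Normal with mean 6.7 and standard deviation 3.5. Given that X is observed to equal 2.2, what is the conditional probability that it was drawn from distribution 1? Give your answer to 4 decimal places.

0.1281

Likelihoods f(2.2 | ·): 1: 0.0204648; 2: 0.114298; 3: 0.0498752.
Posterior ∝ prior × likelihood. Numerator for 1: 0.4·0.0204648 = 0.00818593.
Normalizing constant: 0.4·0.0204648 + 0.4·0.114298 + 0.2·0.0498752 = 0.0638802.
P(1 | observation) = 0.00818593 / 0.0638802 = 0.128145.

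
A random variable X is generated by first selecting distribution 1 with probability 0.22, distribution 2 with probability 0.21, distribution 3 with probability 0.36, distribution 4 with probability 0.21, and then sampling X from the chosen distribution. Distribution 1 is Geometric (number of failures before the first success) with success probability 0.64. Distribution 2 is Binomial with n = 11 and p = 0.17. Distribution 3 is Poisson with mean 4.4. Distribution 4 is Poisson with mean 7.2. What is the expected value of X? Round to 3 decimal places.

Component means — 1: 0.5625; 2: 1.87; 3: 4.4; 4: 7.2.
E[X] = 0.22·0.5625 + 0.21·1.87 + 0.36·4.4 + 0.21·7.2 = 3.61245.

3.612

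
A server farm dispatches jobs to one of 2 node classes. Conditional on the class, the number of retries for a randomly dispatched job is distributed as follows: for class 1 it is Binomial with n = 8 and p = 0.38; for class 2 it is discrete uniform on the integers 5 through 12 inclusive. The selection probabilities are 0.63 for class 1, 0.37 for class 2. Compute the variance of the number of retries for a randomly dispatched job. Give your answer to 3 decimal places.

10.079

Per component, 1: μ=3.04, E[X²]=11.1264; 2: μ=8.5, E[X²]=77.5.
E[X] = 0.63·3.04 + 0.37·8.5 = 5.0602.
E[X²] = 0.63·11.1264 + 0.37·77.5 = 35.6846.
Var(X) = E[X²] − (E[X])² = 35.6846 − 25.6056 = 10.079.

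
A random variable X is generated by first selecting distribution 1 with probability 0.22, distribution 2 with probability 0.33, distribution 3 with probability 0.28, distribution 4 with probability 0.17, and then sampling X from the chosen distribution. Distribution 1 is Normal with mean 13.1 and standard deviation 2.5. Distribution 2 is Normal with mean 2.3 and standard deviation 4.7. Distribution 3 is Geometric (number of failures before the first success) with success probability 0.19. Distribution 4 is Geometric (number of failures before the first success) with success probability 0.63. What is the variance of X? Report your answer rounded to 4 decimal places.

Per component, 1: μ=13.1, E[X²]=177.86; 2: μ=2.3, E[X²]=27.38; 3: μ=4.26316, E[X²]=40.6122; 4: μ=0.587302, E[X²]=1.27715.
E[X] = 0.22·13.1 + 0.33·2.3 + 0.28·4.26316 + 0.17·0.587302 = 4.93453.
E[X²] = 0.22·177.86 + 0.33·27.38 + 0.28·40.6122 + 0.17·1.27715 = 59.7531.
Var(X) = E[X²] − (E[X])² = 59.7531 − 24.3495 = 35.4036.

35.4036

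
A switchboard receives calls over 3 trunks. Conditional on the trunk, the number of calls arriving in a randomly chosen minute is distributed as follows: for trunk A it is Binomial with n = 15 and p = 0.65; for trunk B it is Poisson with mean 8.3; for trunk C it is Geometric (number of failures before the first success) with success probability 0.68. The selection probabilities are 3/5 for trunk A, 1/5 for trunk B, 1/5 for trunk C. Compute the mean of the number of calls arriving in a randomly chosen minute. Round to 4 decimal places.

Component means — A: 9.75; B: 8.3; C: 0.470588.
E[X] = 0.6·9.75 + 0.2·8.3 + 0.2·0.470588 = 7.60412.

7.6041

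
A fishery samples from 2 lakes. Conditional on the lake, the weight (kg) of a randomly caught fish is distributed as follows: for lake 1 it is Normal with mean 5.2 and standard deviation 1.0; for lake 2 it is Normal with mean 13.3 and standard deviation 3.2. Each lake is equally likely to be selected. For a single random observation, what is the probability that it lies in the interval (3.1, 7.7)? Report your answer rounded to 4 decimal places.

Conditional on each lake, P(3.1 < X < 7.7): 1: 0.975926; 2: 0.0393416.
By total probability, P(3.1 < X < 7.7) = 0.5·0.975926 + 0.5·0.0393416 = 0.507634.

0.5076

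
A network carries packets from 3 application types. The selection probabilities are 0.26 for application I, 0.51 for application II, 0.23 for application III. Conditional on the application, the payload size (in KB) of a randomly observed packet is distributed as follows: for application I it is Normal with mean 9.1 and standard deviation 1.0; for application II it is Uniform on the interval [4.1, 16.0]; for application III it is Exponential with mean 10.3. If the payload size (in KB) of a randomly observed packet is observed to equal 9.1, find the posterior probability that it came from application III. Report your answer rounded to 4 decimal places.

0.0592

Likelihoods f(9.1 | ·): I: 0.398942; II: 0.0840336; III: 0.0401297.
Posterior ∝ prior × likelihood. Numerator for III: 0.23·0.0401297 = 0.00922983.
Normalizing constant: 0.26·0.398942 + 0.51·0.0840336 + 0.23·0.0401297 = 0.155812.
P(III | observation) = 0.00922983 / 0.155812 = 0.059237.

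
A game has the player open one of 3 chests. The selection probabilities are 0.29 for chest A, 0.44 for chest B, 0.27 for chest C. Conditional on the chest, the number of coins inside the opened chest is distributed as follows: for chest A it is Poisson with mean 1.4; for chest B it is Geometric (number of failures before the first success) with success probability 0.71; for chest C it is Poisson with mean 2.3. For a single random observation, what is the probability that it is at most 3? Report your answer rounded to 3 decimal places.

Conditional on each chest, P(X ≤ 3): A: 0.946275; B: 0.992927; C: 0.799347.
By total probability, P(X ≤ 3) = 0.29·0.946275 + 0.44·0.992927 + 0.27·0.799347 = 0.927131.

0.927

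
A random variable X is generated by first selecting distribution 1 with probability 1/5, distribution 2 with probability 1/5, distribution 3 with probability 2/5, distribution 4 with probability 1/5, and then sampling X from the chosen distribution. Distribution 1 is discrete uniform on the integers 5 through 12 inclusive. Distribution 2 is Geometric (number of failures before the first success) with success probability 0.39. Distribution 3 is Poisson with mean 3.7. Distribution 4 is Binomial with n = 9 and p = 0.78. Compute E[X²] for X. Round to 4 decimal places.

For each component E[X²] = Var + (mean)², giving 1: 77.5; 2: 6.45694; 3: 17.39; 4: 50.8248.
Overall E[X²] = 0.2·77.5 + 0.2·6.45694 + 0.4·17.39 + 0.2·50.8248 = 33.9123.

33.9123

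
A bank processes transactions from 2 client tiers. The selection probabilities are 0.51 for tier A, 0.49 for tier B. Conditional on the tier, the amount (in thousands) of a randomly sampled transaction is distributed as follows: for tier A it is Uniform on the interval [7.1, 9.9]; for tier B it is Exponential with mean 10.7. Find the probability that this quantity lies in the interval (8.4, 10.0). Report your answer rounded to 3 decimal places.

Conditional on each tier, P(8.4 < X < 10.0): A: 0.535714; B: 0.0633474.
By total probability, P(8.4 < X < 10.0) = 0.51·0.535714 + 0.49·0.0633474 = 0.304255.

0.304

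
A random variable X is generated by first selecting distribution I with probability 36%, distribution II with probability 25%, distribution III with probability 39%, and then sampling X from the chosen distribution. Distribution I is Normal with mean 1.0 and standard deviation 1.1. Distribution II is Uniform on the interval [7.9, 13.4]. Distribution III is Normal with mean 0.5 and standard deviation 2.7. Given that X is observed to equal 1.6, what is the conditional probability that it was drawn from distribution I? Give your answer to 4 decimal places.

0.6796

Likelihoods f(1.6 | ·): I: 0.312544; II: 0; III: 0.135989.
Posterior ∝ prior × likelihood. Numerator for I: 0.36·0.312544 = 0.112516.
Normalizing constant: 0.36·0.312544 + 0.25·0 + 0.39·0.135989 = 0.165552.
P(I | observation) = 0.112516 / 0.165552 = 0.679642.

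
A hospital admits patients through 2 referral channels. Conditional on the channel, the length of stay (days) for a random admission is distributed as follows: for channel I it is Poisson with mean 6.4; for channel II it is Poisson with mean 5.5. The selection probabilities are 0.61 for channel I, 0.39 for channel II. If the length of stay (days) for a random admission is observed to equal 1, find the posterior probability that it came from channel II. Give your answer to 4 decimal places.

Likelihoods P(X=1 | ·): I: 0.010634; II: 0.0224772.
Posterior ∝ prior × likelihood. Numerator for II: 0.39·0.0224772 = 0.00876612.
Normalizing constant: 0.61·0.010634 + 0.39·0.0224772 = 0.0152528.
P(II | observation) = 0.00876612 / 0.0152528 = 0.574721.

0.5747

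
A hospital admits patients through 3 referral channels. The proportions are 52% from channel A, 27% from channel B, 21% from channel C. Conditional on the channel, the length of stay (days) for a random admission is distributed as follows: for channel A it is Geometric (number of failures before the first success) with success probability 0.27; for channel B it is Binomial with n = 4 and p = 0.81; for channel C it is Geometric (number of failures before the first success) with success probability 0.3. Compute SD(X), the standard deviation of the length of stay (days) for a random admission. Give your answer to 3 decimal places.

2.666

Per component, A: μ=2.7037, E[X²]=17.3237; B: μ=3.24, E[X²]=11.1132; C: μ=2.33333, E[X²]=13.2222.
E[X] = 0.52·2.7037 + 0.27·3.24 + 0.21·2.33333 = 2.77073.
E[X²] = 0.52·17.3237 + 0.27·11.1132 + 0.21·13.2222 = 14.7856.
Var(X) = E[X²] − (E[X])² = 14.7856 − 7.67692 = 7.10865.
SD(X) = √7.10865 = 2.6662.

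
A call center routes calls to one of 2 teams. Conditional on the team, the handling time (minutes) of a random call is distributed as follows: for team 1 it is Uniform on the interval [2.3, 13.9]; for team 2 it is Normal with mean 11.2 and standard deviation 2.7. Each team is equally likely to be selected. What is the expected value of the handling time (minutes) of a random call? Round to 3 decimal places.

Component means — 1: 8.1; 2: 11.2.
E[X] = 0.5·8.1 + 0.5·11.2 = 9.65.

9.650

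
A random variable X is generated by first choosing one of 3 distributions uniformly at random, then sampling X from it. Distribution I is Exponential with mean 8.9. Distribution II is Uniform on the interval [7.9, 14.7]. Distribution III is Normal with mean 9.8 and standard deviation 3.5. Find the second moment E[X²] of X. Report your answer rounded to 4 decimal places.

132.7511

For each component E[X²] = Var + (mean)², giving I: 158.42; II: 131.543; III: 108.29.
Overall E[X²] = 0.333333·158.42 + 0.333333·131.543 + 0.333333·108.29 = 132.751.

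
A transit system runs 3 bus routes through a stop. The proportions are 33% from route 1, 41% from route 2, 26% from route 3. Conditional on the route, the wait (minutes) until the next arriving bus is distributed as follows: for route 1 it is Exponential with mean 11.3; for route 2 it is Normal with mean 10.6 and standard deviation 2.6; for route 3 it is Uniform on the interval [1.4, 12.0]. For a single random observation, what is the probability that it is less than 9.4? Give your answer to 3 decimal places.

Conditional on each route, P(X < 9.4): 1: 0.56476; 2: 0.322206; 3: 0.754717.
By total probability, P(X < 9.4) = 0.33·0.56476 + 0.41·0.322206 + 0.26·0.754717 = 0.514702.

0.515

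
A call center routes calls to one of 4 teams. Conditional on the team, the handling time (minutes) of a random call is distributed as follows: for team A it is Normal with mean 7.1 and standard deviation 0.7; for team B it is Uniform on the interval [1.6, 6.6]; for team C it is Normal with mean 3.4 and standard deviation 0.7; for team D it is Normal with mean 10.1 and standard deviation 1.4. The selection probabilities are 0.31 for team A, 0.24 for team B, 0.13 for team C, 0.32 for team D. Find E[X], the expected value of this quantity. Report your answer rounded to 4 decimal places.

6.8590

Component means — A: 7.1; B: 4.1; C: 3.4; D: 10.1.
E[X] = 0.31·7.1 + 0.24·4.1 + 0.13·3.4 + 0.32·10.1 = 6.859.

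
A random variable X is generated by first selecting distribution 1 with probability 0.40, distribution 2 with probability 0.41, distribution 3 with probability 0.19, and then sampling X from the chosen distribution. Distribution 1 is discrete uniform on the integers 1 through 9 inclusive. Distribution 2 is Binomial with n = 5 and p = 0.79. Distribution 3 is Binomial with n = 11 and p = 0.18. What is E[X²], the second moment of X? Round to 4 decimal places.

20.4571

For each component E[X²] = Var + (mean)², giving 1: 31.6667; 2: 16.432; 3: 5.544.
Overall E[X²] = 0.4·31.6667 + 0.41·16.432 + 0.19·5.544 = 20.4571.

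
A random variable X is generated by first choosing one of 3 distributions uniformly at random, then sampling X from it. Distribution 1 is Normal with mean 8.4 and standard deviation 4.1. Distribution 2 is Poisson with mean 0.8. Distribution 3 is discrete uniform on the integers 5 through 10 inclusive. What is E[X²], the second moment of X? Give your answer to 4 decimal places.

49.3256

For each component E[X²] = Var + (mean)², giving 1: 87.37; 2: 1.44; 3: 59.1667.
Overall E[X²] = 0.333333·87.37 + 0.333333·1.44 + 0.333333·59.1667 = 49.3256.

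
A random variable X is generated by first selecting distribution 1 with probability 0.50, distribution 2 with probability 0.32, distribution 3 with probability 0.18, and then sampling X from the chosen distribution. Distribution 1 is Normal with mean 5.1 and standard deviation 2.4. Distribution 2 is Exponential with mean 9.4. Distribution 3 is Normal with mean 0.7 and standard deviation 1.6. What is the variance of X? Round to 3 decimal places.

40.677

Per component, 1: μ=5.1, E[X²]=31.77; 2: μ=9.4, E[X²]=176.72; 3: μ=0.7, E[X²]=3.05.
E[X] = 0.5·5.1 + 0.32·9.4 + 0.18·0.7 = 5.684.
E[X²] = 0.5·31.77 + 0.32·176.72 + 0.18·3.05 = 72.9844.
Var(X) = E[X²] − (E[X])² = 72.9844 − 32.3079 = 40.6765.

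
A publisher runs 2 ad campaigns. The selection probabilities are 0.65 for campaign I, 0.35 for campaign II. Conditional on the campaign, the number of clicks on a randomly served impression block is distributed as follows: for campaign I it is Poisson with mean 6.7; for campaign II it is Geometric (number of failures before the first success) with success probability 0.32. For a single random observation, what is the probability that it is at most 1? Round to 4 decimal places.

Conditional on each campaign, P(X ≤ 1): I: 0.00947802; II: 0.5376.
By total probability, P(X ≤ 1) = 0.65·0.00947802 + 0.35·0.5376 = 0.194321.

0.1943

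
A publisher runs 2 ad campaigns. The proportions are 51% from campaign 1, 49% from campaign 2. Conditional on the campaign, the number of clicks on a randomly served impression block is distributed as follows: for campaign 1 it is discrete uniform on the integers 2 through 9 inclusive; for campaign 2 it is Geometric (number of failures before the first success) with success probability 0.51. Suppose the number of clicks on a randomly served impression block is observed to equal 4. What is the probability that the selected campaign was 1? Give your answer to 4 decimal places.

0.8157

Likelihoods P(X=4 | ·): 1: 0.125; 2: 0.0294005.
Posterior ∝ prior × likelihood. Numerator for 1: 0.51·0.125 = 0.06375.
Normalizing constant: 0.51·0.125 + 0.49·0.0294005 = 0.0781562.
P(1 | observation) = 0.06375 / 0.0781562 = 0.815674.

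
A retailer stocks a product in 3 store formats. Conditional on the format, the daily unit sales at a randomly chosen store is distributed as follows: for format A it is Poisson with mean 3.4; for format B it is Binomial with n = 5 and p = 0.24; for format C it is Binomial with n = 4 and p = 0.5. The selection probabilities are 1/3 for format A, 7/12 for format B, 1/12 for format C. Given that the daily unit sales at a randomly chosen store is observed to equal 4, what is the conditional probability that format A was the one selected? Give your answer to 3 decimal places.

0.831

Likelihoods P(X=4 | ·): A: 0.185825; B: 0.0126075; C: 0.0625.
Posterior ∝ prior × likelihood. Numerator for A: 0.333333·0.185825 = 0.0619415.
Normalizing constant: 0.333333·0.185825 + 0.583333·0.0126075 + 0.0833333·0.0625 = 0.0745042.
P(A | observation) = 0.0619415 / 0.0745042 = 0.831383.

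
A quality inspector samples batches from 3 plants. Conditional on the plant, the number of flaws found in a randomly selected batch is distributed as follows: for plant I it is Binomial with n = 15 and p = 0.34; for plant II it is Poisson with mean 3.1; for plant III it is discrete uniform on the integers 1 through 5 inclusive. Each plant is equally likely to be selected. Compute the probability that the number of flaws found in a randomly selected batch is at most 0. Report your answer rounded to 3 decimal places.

Conditional on each plant, P(X ≤ 0): I: 0.00196408; II: 0.0450492; III: 0.
By total probability, P(X ≤ 0) = 0.333333·0.00196408 + 0.333333·0.0450492 + 0.333333·0 = 0.0156711.

0.016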